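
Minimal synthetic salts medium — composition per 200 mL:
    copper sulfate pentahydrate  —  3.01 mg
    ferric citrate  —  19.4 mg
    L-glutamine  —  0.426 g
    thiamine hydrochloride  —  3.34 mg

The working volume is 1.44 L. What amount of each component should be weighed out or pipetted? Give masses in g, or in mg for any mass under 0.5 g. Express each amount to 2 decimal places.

copper sulfate pentahydrate 21.67 mg; ferric citrate 139.68 mg; L-glutamine 3.07 g; thiamine hydrochloride 24.05 mg

Ratio of target to recipe volume: 1440 / 200 = 7.2.
copper sulfate pentahydrate: 3.01 mg × (1440 mL / 200 mL) = 21.67 mg
ferric citrate: 19.4 mg × (1440 mL / 200 mL) = 139.68 mg
L-glutamine: 0.426 g × (1440 mL / 200 mL) = 3.07 g
thiamine hydrochloride: 3.34 mg × (1440 mL / 200 mL) = 24.05 mg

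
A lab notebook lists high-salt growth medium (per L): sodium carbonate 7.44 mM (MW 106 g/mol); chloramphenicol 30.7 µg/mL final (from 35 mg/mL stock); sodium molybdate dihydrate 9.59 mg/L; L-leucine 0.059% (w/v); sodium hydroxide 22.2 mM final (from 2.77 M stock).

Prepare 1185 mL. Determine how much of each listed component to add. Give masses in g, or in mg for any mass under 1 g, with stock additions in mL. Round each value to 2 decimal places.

sodium carbonate 934.54 mg; chloramphenicol 1.04 mL; sodium molybdate dihydrate 11.36 mg; L-leucine 699.15 mg; sodium hydroxide 9.50 mL

Working volume: 1185 mL = 1.185 L.
sodium carbonate: 7.44 mmol/L × 106 mg/mmol × 1.185 L = 934.54 mg
chloramphenicol: dilute stock: 30.7 µg/mL × 1185 mL ÷ 35000 µg/mL = 1.04 mL
sodium molybdate dihydrate: 9.59 mg/L × 1.185 L = 11.36 mg
L-leucine: 0.059 g per 100 mL × 1185 mL ÷ 100 = 0.69915 g = 699.15 mg
sodium hydroxide: C1V1 = C2V2 → 22.2 mM × 1185 mL ÷ 2770 mM = 9.50 mL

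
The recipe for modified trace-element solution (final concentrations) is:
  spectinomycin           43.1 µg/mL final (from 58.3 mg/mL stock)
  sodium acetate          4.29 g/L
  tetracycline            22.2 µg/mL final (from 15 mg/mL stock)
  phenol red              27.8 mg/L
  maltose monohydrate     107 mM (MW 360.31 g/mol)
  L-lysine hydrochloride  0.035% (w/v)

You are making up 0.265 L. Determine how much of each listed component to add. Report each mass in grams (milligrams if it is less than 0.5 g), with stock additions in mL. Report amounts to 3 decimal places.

spectinomycin 0.196 mL; sodium acetate 1.137 g; tetracycline 0.392 mL; phenol red 7.367 mg; maltose monohydrate 10.217 g; L-lysine hydrochloride 92.750 mg

Working volume: 0.265 L.
spectinomycin: C1V1 = C2V2 → 43.1 µg/mL × 265 mL ÷ 58300 µg/mL = 0.196 mL
sodium acetate: 4.29 g/L × 0.265 L = 1.137 g
tetracycline: dilute stock: 22.2 µg/mL × 265 mL ÷ 15000 µg/mL = 0.392 mL
phenol red: 27.8 mg/L × 0.265 L = 7.367 mg
maltose monohydrate: 107 mmol/L × 360.31 g/mol × 0.265 L ÷ 1000 = 10.217 g
L-lysine hydrochloride: 0.035 g per 100 mL × 265 mL ÷ 100 = 0.09275 g = 92.750 mg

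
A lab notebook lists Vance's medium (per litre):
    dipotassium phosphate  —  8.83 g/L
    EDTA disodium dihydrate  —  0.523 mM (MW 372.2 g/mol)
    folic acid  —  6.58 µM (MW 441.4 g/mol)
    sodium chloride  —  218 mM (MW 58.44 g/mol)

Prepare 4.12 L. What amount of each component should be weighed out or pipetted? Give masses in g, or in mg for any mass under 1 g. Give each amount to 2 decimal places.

dipotassium phosphate 36.38 g; EDTA disodium dihydrate 802.00 mg; folic acid 11.97 mg; sodium chloride 52.49 g

Working volume: 4.12 L.
dipotassium phosphate: 8.83 g/L × 4.12 L = 36.38 g
EDTA disodium dihydrate: 0.523 mmol/L × 372.2 mg/mmol × 4.12 L = 802.00 mg
folic acid: 6.58 µmol/L × 441.4 g/mol × 4.12 L ÷ 1000 = 11.97 mg
sodium chloride: 218 mmol/L × 58.44 g/mol × 4.12 L ÷ 1000 = 52.49 g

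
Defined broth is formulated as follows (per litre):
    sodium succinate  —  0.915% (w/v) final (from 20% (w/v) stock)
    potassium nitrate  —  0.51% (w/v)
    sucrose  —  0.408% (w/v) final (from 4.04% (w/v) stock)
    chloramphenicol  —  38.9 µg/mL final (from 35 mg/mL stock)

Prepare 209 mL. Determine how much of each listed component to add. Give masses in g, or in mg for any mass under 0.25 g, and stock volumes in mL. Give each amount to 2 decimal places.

sodium succinate 9.56 mL; potassium nitrate 1.07 g; sucrose 21.11 mL; chloramphenicol 0.23 mL

Target volume = 209 mL = 0.209 L.
sodium succinate: dilute stock: 0.915% ÷ 20% × 209 mL = 9.56 mL
potassium nitrate: 0.51 g per 100 mL × 209 mL ÷ 100 = 1.07 g
sucrose: C1V1 = C2V2 → 0.408% ÷ 4.04% × 209 mL = 21.11 mL
chloramphenicol: C1V1 = C2V2 → 38.9 µg/mL × 209 mL ÷ 35000 µg/mL = 0.23 mL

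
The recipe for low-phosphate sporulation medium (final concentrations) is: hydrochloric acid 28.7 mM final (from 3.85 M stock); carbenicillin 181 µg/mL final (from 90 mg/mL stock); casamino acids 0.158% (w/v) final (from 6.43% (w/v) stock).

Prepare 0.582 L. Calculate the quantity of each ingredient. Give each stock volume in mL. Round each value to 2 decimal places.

Scale factor relative to 1 L: 0.582.
hydrochloric acid: V = C2·V2/C1 = 28.7 mM × 582 mL ÷ 3850 mM = 4.34 mL
carbenicillin: C1V1 = C2V2 → 181 µg/mL × 582 mL ÷ 90000 µg/mL = 1.17 mL
casamino acids: C1V1 = C2V2 → 0.158% ÷ 6.43% × 582 mL = 14.30 mL

hydrochloric acid 4.34 mL; carbenicillin 1.17 mL; casamino acids 14.30 mL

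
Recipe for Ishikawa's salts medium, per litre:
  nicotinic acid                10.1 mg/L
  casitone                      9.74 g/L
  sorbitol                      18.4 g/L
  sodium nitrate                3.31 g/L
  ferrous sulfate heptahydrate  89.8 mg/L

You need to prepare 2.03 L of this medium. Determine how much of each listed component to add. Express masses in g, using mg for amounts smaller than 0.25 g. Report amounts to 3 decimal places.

nicotinic acid 20.503 mg; casitone 19.772 g; sorbitol 37.352 g; sodium nitrate 6.719 g; ferrous sulfate heptahydrate 182.294 mg

Scale factor relative to 1 L: 2.03.
nicotinic acid: 10.1 mg/L × 2.03 L = 20.503 mg
casitone: 9.74 g/L × 2.03 L = 19.772 g
sorbitol: 18.4 g/L × 2.03 L = 37.352 g
sodium nitrate: 3.31 g/L × 2.03 L = 6.719 g
ferrous sulfate heptahydrate: 89.8 mg/L × 2.03 L = 182.294 mg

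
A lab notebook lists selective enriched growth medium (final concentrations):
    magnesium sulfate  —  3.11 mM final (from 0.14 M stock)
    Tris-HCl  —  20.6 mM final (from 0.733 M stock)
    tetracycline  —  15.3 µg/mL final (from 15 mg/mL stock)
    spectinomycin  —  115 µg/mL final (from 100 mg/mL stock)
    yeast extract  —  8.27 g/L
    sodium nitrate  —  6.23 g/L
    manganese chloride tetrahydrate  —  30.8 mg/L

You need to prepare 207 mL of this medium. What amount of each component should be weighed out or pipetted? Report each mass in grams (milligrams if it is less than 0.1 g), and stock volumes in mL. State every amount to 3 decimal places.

magnesium sulfate 4.598 mL; Tris-HCl 5.817 mL; tetracycline 0.211 mL; spectinomycin 0.238 mL; yeast extract 1.712 g; sodium nitrate 1.290 g; manganese chloride tetrahydrate 6.376 mg

Working volume: 207 mL = 0.207 L.
magnesium sulfate: C1V1 = C2V2 → 3.11 mM × 207 mL ÷ 140 mM = 4.598 mL
Tris-HCl: C1V1 = C2V2 → 20.6 mM × 207 mL ÷ 733 mM = 5.817 mL
tetracycline: dilute stock: 15.3 µg/mL × 207 mL ÷ 15000 µg/mL = 0.211 mL
spectinomycin: C1V1 = C2V2 → 115 µg/mL × 207 mL ÷ 100000 µg/mL = 0.238 mL
yeast extract: 8.27 g/L × 0.207 L = 1.712 g
sodium nitrate: 6.23 g/L × 0.207 L = 1.290 g
manganese chloride tetrahydrate: 30.8 mg/L × 0.207 L = 6.376 mg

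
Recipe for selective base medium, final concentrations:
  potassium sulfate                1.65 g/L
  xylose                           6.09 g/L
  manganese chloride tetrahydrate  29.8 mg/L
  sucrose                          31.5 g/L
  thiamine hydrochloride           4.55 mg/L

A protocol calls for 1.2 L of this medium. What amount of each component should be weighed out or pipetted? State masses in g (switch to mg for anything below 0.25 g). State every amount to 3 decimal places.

potassium sulfate 1.980 g; xylose 7.308 g; manganese chloride tetrahydrate 35.760 mg; sucrose 37.800 g; thiamine hydrochloride 5.460 mg

Working volume: 1.2 L.
potassium sulfate: 1.65 g/L × 1.2 L = 1.980 g
xylose: 6.09 g/L × 1.2 L = 7.308 g
manganese chloride tetrahydrate: 29.8 mg/L × 1.2 L = 35.760 mg
sucrose: 31.5 g/L × 1.2 L = 37.800 g
thiamine hydrochloride: 4.55 mg/L × 1.2 L = 5.460 mg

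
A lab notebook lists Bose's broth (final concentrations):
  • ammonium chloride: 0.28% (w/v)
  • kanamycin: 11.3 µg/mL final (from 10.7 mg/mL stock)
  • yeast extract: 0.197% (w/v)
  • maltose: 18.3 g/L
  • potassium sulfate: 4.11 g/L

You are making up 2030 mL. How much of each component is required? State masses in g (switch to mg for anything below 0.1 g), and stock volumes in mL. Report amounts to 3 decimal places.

ammonium chloride 5.684 g; kanamycin 2.144 mL; yeast extract 3.999 g; maltose 37.149 g; potassium sulfate 8.343 g

Target volume = 2030 mL = 2.03 L.
ammonium chloride: 0.28% w/v = 2.8 g/L → 2.8 × 2.03 L = 5.684 g
kanamycin: V = C2·V2/C1 = 11.3 µg/mL × 2030 mL ÷ 10700 µg/mL = 2.144 mL
yeast extract: 0.197 g per 100 mL × 2030 mL ÷ 100 = 3.999 g
maltose: 18.3 g/L × 2.03 L = 37.149 g
potassium sulfate: 4.11 g/L × 2.03 L = 8.343 g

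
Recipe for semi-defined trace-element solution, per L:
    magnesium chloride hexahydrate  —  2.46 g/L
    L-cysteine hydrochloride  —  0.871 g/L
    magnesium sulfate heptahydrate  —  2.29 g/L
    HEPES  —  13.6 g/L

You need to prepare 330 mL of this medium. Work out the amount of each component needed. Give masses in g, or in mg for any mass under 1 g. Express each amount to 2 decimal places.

magnesium chloride hexahydrate 811.80 mg; L-cysteine hydrochloride 287.43 mg; magnesium sulfate heptahydrate 755.70 mg; HEPES 4.49 g

Target volume = 330 mL = 0.33 L.
magnesium chloride hexahydrate: 2.46 g/L × 0.33 L = 0.8118 g = 811.80 mg
L-cysteine hydrochloride: 0.871 g/L × 0.33 L = 0.28743 g = 287.43 mg
magnesium sulfate heptahydrate: 2.29 g/L × 0.33 L = 0.7557 g = 755.70 mg
HEPES: 13.6 g/L × 0.33 L = 4.49 g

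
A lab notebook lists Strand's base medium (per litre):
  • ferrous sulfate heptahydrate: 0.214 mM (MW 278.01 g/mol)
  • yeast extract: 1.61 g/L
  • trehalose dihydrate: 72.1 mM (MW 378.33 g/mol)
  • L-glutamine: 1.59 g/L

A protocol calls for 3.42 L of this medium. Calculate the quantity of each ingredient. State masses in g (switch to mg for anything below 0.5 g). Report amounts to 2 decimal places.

ferrous sulfate heptahydrate 203.47 mg; yeast extract 5.51 g; trehalose dihydrate 93.29 g; L-glutamine 5.44 g

Working volume: 3.42 L.
ferrous sulfate heptahydrate: 0.214 mmol/L × 278.01 mg/mmol × 3.42 L = 203.47 mg
yeast extract: 1.61 g/L × 3.42 L = 5.51 g
trehalose dihydrate: 72.1 mmol/L × 378.33 g/mol × 3.42 L ÷ 1000 = 93.29 g
L-glutamine: 1.59 g/L × 3.42 L = 5.44 g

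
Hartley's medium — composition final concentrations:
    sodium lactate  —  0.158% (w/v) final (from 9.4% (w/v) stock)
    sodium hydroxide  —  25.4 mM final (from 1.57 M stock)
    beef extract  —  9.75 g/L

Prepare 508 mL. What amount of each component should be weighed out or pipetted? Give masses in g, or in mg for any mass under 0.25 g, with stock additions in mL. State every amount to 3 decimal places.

sodium lactate 8.539 mL; sodium hydroxide 8.219 mL; beef extract 4.953 g

Scale factor relative to 1 L: 0.508.
sodium lactate: V = C2·V2/C1 = 0.158% ÷ 9.4% × 508 mL = 8.539 mL
sodium hydroxide: dilute stock: 25.4 mM × 508 mL ÷ 1570 mM = 8.219 mL
beef extract: 9.75 g/L × 0.508 L = 4.953 g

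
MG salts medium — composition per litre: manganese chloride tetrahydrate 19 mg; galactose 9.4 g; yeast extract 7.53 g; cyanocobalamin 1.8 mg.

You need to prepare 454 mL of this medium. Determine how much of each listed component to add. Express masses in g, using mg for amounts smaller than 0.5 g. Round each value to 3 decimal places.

manganese chloride tetrahydrate 8.626 mg; galactose 4.268 g; yeast extract 3.419 g; cyanocobalamin 0.817 mg

Ratio of target to recipe volume: 454 / 1000 = 0.454.
manganese chloride tetrahydrate: 19 mg × (454 mL / 1000 mL) = 8.626 mg
galactose: 9.4 g × (454 mL / 1000 mL) = 4.268 g
yeast extract: 7.53 g × (454 mL / 1000 mL) = 3.419 g
cyanocobalamin: 1.8 mg × (454 mL / 1000 mL) = 0.817 mg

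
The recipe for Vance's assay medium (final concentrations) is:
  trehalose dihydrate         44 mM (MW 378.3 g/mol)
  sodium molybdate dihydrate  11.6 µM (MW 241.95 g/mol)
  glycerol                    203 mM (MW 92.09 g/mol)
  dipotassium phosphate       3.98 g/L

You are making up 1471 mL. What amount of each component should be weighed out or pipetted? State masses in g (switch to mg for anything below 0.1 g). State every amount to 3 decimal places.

trehalose dihydrate 24.485 g; sodium molybdate dihydrate 4.129 mg; glycerol 27.499 g; dipotassium phosphate 5.855 g

Working volume: 1471 mL = 1.471 L.
trehalose dihydrate: 44 mmol/L × 378.3 g/mol × 1.471 L ÷ 1000 = 24.485 g
sodium molybdate dihydrate: 11.6 µmol/L × 241.95 g/mol × 1.471 L ÷ 1000 = 4.129 mg
glycerol: 203 mmol/L × 92.09 g/mol × 1.471 L ÷ 1000 = 27.499 g
dipotassium phosphate: 3.98 g/L × 1.471 L = 5.855 g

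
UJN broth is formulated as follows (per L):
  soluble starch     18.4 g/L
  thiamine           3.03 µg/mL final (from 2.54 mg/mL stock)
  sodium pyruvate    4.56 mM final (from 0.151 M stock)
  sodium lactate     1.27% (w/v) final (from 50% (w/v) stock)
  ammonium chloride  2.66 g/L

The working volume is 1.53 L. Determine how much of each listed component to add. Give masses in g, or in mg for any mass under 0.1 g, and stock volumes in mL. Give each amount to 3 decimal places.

soluble starch 28.152 g; thiamine 1.825 mL; sodium pyruvate 46.204 mL; sodium lactate 38.862 mL; ammonium chloride 4.070 g

Scale factor relative to 1 L: 1.53.
soluble starch: 18.4 g/L × 1.53 L = 28.152 g
thiamine: V = C2·V2/C1 = 3.03 µg/mL × 1530 mL ÷ 2540 µg/mL = 1.825 mL
sodium pyruvate: dilute stock: 4.56 mM × 1530 mL ÷ 151 mM = 46.204 mL
sodium lactate: dilute stock: 1.27% ÷ 50% × 1530 mL = 38.862 mL
ammonium chloride: 2.66 g/L × 1.53 L = 4.070 g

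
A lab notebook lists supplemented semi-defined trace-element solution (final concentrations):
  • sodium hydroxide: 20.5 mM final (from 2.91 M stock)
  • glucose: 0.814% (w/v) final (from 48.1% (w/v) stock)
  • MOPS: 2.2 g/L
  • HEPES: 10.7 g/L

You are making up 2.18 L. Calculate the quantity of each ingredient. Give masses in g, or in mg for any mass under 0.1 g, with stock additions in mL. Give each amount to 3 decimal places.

Scale factor relative to 1 L: 2.18.
sodium hydroxide: dilute stock: 20.5 mM × 2180 mL ÷ 2910 mM = 15.357 mL
glucose: C1V1 = C2V2 → 0.814% ÷ 48.1% × 2180 mL = 36.892 mL
MOPS: 2.2 g/L × 2.18 L = 4.796 g
HEPES: 10.7 g/L × 2.18 L = 23.326 g

sodium hydroxide 15.357 mL; glucose 36.892 mL; MOPS 4.796 g; HEPES 23.326 g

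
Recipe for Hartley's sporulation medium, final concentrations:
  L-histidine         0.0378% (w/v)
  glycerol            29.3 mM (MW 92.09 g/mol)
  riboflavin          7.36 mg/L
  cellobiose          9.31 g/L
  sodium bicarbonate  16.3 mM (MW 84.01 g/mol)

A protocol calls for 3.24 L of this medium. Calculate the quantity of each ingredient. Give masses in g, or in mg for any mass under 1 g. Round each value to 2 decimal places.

Scale factor relative to 1 L: 3.24.
L-histidine: 0.0378 g per 100 mL × 3240 mL ÷ 100 = 1.22 g
glycerol: 29.3 mmol/L × 92.09 g/mol × 3.24 L ÷ 1000 = 8.74 g
riboflavin: 7.36 mg/L × 3.24 L = 23.85 mg
cellobiose: 9.31 g/L × 3.24 L = 30.16 g
sodium bicarbonate: 16.3 mmol/L × 84.01 g/mol × 3.24 L ÷ 1000 = 4.44 g

L-histidine 1.22 g; glycerol 8.74 g; riboflavin 23.85 mg; cellobiose 30.16 g; sodium bicarbonate 4.44 g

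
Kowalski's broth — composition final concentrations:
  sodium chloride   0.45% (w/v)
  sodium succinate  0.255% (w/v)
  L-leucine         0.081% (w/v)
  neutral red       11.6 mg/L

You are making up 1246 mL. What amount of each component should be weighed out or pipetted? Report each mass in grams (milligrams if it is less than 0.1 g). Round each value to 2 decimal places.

sodium chloride 5.61 g; sodium succinate 3.18 g; L-leucine 1.01 g; neutral red 14.45 mg

Scale factor relative to 1 L: 1.246.
sodium chloride: 0.45% w/v = 4.5 g/L → 4.5 × 1.246 L = 5.61 g
sodium succinate: 0.255% w/v = 2.55 g/L → 2.55 × 1.246 L = 3.18 g
L-leucine: 0.081% w/v = 0.81 g/L → 0.81 × 1.246 L = 1.01 g
neutral red: 11.6 mg/L × 1.246 L = 14.45 mg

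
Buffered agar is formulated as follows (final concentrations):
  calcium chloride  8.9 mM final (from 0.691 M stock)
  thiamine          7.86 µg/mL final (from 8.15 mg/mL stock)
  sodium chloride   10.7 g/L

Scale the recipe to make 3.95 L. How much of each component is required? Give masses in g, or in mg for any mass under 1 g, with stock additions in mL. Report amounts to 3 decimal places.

Working volume: 3.95 L.
calcium chloride: dilute stock: 8.9 mM × 3950 mL ÷ 691 mM = 50.876 mL
thiamine: dilute stock: 7.86 µg/mL × 3950 mL ÷ 8150 µg/mL = 3.809 mL
sodium chloride: 10.7 g/L × 3.95 L = 42.265 g

calcium chloride 50.876 mL; thiamine 3.809 mL; sodium chloride 42.265 g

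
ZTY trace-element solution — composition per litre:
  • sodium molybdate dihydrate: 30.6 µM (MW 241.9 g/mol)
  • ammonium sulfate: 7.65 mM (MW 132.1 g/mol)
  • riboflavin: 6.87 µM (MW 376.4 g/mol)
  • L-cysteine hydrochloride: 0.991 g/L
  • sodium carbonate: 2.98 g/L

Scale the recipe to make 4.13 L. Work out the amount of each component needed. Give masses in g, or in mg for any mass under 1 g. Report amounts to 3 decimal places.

Working volume: 4.13 L.
sodium molybdate dihydrate: 30.6 µmol/L × 241.9 g/mol × 4.13 L ÷ 1000 = 30.571 mg
ammonium sulfate: 7.65 mmol/L × 132.1 g/mol × 4.13 L ÷ 1000 = 4.174 g
riboflavin: 6.87 µmol/L × 376.4 g/mol × 4.13 L ÷ 1000 = 10.680 mg
L-cysteine hydrochloride: 0.991 g/L × 4.13 L = 4.093 g
sodium carbonate: 2.98 g/L × 4.13 L = 12.307 g

sodium molybdate dihydrate 30.571 mg; ammonium sulfate 4.174 g; riboflavin 10.680 mg; L-cysteine hydrochloride 4.093 g; sodium carbonate 12.307 g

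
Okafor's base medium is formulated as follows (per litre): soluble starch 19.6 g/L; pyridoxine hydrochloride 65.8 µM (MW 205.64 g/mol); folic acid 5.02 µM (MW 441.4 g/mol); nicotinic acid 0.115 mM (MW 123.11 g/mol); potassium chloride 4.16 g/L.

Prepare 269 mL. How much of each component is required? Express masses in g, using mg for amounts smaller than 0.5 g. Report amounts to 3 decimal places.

Target volume = 269 mL = 0.269 L.
soluble starch: 19.6 g/L × 0.269 L = 5.272 g
pyridoxine hydrochloride: 65.8 µmol/L × 205.64 g/mol × 0.269 L ÷ 1000 = 3.640 mg
folic acid: 5.02 µmol/L × 441.4 g/mol × 0.269 L ÷ 1000 = 0.596 mg
nicotinic acid: 0.115 mmol/L × 123.11 mg/mmol × 0.269 L = 3.808 mg
potassium chloride: 4.16 g/L × 0.269 L = 1.119 g

soluble starch 5.272 g; pyridoxine hydrochloride 3.640 mg; folic acid 0.596 mg; nicotinic acid 3.808 mg; potassium chloride 1.119 g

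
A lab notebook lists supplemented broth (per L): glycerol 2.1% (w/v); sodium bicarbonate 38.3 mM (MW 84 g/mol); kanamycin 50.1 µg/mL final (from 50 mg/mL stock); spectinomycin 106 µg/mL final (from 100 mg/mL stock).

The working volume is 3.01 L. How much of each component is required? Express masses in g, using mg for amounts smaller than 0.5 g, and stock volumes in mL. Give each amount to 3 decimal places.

glycerol 63.210 g; sodium bicarbonate 9.684 g; kanamycin 3.016 mL; spectinomycin 3.191 mL

Scale factor relative to 1 L: 3.01.
glycerol: 2.1 g per 100 mL × 3010 mL ÷ 100 = 63.210 g
sodium bicarbonate: 38.3 mmol/L × 84 g/mol × 3.01 L ÷ 1000 = 9.684 g
kanamycin: C1V1 = C2V2 → 50.1 µg/mL × 3010 mL ÷ 50000 µg/mL = 3.016 mL
spectinomycin: V = C2·V2/C1 = 106 µg/mL × 3010 mL ÷ 100000 µg/mL = 3.191 mL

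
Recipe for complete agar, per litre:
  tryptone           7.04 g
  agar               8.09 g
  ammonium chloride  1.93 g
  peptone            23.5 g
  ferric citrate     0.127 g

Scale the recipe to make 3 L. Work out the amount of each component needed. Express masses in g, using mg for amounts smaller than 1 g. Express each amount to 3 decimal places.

tryptone 21.120 g; agar 24.270 g; ammonium chloride 5.790 g; peptone 70.500 g; ferric citrate 381.000 mg

Ratio of target to recipe volume: 3000 / 1000 = 3.
tryptone: 7.04 g × (3000 mL / 1000 mL) = 21.120 g
agar: 8.09 g × (3000 mL / 1000 mL) = 24.270 g
ammonium chloride: 1.93 g × (3000 mL / 1000 mL) = 5.790 g
peptone: 23.5 g × (3000 mL / 1000 mL) = 70.500 g
ferric citrate: 0.127 g × (3000 mL / 1000 mL) = 0.381 g = 381.000 mg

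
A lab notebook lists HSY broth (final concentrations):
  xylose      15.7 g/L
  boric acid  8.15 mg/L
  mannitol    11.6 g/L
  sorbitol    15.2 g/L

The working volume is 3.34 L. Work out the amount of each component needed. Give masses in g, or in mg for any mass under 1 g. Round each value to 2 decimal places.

Working volume: 3.34 L.
xylose: 15.7 g/L × 3.34 L = 52.44 g
boric acid: 8.15 mg/L × 3.34 L = 27.22 mg
mannitol: 11.6 g/L × 3.34 L = 38.74 g
sorbitol: 15.2 g/L × 3.34 L = 50.77 g

xylose 52.44 g; boric acid 27.22 mg; mannitol 38.74 g; sorbitol 50.77 g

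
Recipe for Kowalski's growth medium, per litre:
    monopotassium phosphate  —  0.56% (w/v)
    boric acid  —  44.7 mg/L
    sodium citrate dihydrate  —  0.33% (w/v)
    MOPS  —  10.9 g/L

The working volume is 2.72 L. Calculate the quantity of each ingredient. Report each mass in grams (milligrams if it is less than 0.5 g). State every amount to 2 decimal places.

monopotassium phosphate 15.23 g; boric acid 121.58 mg; sodium citrate dihydrate 8.98 g; MOPS 29.65 g

Scale factor relative to 1 L: 2.72.
monopotassium phosphate: 0.56 g per 100 mL × 2720 mL ÷ 100 = 15.23 g
boric acid: 44.7 mg/L × 2.72 L = 121.58 mg
sodium citrate dihydrate: 0.33 g per 100 mL × 2720 mL ÷ 100 = 8.98 g
MOPS: 10.9 g/L × 2.72 L = 29.65 g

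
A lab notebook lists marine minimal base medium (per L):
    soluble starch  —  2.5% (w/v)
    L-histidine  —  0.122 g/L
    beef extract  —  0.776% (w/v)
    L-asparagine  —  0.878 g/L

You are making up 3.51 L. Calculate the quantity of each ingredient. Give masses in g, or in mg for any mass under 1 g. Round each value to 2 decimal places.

soluble starch 87.75 g; L-histidine 428.22 mg; beef extract 27.24 g; L-asparagine 3.08 g

Working volume: 3.51 L.
soluble starch: 2.5 g per 100 mL × 3510 mL ÷ 100 = 87.75 g
L-histidine: 0.122 g/L × 3.51 L = 0.42822 g = 428.22 mg
beef extract: 0.776 g per 100 mL × 3510 mL ÷ 100 = 27.24 g
L-asparagine: 0.878 g/L × 3.51 L = 3.08 g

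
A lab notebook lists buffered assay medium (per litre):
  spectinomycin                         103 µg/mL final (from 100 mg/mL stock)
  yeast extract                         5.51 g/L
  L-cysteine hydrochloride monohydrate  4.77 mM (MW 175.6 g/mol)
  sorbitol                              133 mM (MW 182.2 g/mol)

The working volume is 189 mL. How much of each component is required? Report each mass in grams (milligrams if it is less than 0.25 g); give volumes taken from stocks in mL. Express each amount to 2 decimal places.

spectinomycin 0.19 mL; yeast extract 1.04 g; L-cysteine hydrochloride monohydrate 158.31 mg; sorbitol 4.58 g

Target volume = 189 mL = 0.189 L.
spectinomycin: C1V1 = C2V2 → 103 µg/mL × 189 mL ÷ 100000 µg/mL = 0.19 mL
yeast extract: 5.51 g/L × 0.189 L = 1.04 g
L-cysteine hydrochloride monohydrate: 4.77 mmol/L × 175.6 mg/mmol × 0.189 L = 158.31 mg
sorbitol: 133 mmol/L × 182.2 g/mol × 0.189 L ÷ 1000 = 4.58 g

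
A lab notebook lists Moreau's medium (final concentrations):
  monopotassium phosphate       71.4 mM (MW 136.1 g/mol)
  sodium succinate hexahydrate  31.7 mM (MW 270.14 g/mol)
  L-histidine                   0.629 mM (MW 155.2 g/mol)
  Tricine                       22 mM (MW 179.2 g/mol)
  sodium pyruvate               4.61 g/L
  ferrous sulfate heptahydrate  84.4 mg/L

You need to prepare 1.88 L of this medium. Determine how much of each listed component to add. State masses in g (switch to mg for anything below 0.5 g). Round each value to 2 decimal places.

monopotassium phosphate 18.27 g; sodium succinate hexahydrate 16.10 g; L-histidine 183.53 mg; Tricine 7.41 g; sodium pyruvate 8.67 g; ferrous sulfate heptahydrate 158.67 mg

Working volume: 1.88 L.
monopotassium phosphate: 71.4 mmol/L × 136.1 g/mol × 1.88 L ÷ 1000 = 18.27 g
sodium succinate hexahydrate: 31.7 mmol/L × 270.14 g/mol × 1.88 L ÷ 1000 = 16.10 g
L-histidine: 0.629 mmol/L × 155.2 mg/mmol × 1.88 L = 183.53 mg
Tricine: 22 mmol/L × 179.2 g/mol × 1.88 L ÷ 1000 = 7.41 g
sodium pyruvate: 4.61 g/L × 1.88 L = 8.67 g
ferrous sulfate heptahydrate: 84.4 mg/L × 1.88 L = 158.67 mg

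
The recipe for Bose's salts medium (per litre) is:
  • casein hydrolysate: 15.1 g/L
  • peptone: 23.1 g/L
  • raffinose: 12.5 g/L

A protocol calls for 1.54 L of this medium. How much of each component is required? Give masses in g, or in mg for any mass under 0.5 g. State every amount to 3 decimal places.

casein hydrolysate 23.254 g; peptone 35.574 g; raffinose 19.250 g

Working volume: 1.54 L.
casein hydrolysate: 15.1 g/L × 1.54 L = 23.254 g
peptone: 23.1 g/L × 1.54 L = 35.574 g
raffinose: 12.5 g/L × 1.54 L = 19.250 g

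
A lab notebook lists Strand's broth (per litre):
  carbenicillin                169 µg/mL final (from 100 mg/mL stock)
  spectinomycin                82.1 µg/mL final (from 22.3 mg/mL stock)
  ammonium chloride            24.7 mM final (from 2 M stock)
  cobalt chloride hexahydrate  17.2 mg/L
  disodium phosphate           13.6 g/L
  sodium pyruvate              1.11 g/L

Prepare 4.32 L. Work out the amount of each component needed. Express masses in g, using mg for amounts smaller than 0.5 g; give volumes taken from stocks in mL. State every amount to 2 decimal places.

carbenicillin 7.30 mL; spectinomycin 15.90 mL; ammonium chloride 53.35 mL; cobalt chloride hexahydrate 74.30 mg; disodium phosphate 58.75 g; sodium pyruvate 4.80 g

Working volume: 4.32 L.
carbenicillin: V = C2·V2/C1 = 169 µg/mL × 4320 mL ÷ 100000 µg/mL = 7.30 mL
spectinomycin: V = C2·V2/C1 = 82.1 µg/mL × 4320 mL ÷ 22300 µg/mL = 15.90 mL
ammonium chloride: C1V1 = C2V2 → 24.7 mM × 4320 mL ÷ 2000 mM = 53.35 mL
cobalt chloride hexahydrate: 17.2 mg/L × 4.32 L = 74.30 mg
disodium phosphate: 13.6 g/L × 4.32 L = 58.75 g
sodium pyruvate: 1.11 g/L × 4.32 L = 4.80 g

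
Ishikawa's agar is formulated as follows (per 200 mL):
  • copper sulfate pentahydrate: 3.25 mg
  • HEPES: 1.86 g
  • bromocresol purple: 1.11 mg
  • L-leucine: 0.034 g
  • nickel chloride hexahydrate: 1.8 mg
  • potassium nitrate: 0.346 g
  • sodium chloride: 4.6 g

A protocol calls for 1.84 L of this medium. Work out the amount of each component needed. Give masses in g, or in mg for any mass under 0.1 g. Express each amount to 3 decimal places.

copper sulfate pentahydrate 29.900 mg; HEPES 17.112 g; bromocresol purple 10.212 mg; L-leucine 0.313 g; nickel chloride hexahydrate 16.560 mg; potassium nitrate 3.183 g; sodium chloride 42.320 g

Ratio of target to recipe volume: 1840 / 200 = 9.2.
copper sulfate pentahydrate: 3.25 mg × (1840 mL / 200 mL) = 29.900 mg
HEPES: 1.86 g × (1840 mL / 200 mL) = 17.112 g
bromocresol purple: 1.11 mg × (1840 mL / 200 mL) = 10.212 mg
L-leucine: 0.034 g × (1840 mL / 200 mL) = 0.313 g
nickel chloride hexahydrate: 1.8 mg × (1840 mL / 200 mL) = 16.560 mg
potassium nitrate: 0.346 g × (1840 mL / 200 mL) = 3.183 g
sodium chloride: 4.6 g × (1840 mL / 200 mL) = 42.320 g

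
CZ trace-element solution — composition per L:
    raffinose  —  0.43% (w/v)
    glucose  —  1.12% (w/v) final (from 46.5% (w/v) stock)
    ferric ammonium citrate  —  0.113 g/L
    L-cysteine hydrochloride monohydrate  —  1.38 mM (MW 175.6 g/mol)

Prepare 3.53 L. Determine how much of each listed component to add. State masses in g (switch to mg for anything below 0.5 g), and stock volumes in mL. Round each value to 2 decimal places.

raffinose 15.18 g; glucose 85.02 mL; ferric ammonium citrate 398.89 mg; L-cysteine hydrochloride monohydrate 0.86 g

Working volume: 3.53 L.
raffinose: 0.43 g per 100 mL × 3530 mL ÷ 100 = 15.18 g
glucose: V = C2·V2/C1 = 1.12% ÷ 46.5% × 3530 mL = 85.02 mL
ferric ammonium citrate: 0.113 g/L × 3.53 L = 0.39889 g = 398.89 mg
L-cysteine hydrochloride monohydrate: 1.38 mmol/L × 175.6 g/mol × 3.53 L ÷ 1000 = 0.86 g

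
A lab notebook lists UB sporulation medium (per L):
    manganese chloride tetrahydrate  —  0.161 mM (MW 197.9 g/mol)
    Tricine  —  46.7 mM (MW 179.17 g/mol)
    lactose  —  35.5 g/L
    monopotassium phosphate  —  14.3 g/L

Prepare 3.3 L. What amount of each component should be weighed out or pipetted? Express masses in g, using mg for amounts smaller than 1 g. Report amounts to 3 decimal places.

manganese chloride tetrahydrate 105.144 mg; Tricine 27.612 g; lactose 117.150 g; monopotassium phosphate 47.190 g

Working volume: 3.3 L.
manganese chloride tetrahydrate: 0.161 mmol/L × 197.9 mg/mmol × 3.3 L = 105.144 mg
Tricine: 46.7 mmol/L × 179.17 g/mol × 3.3 L ÷ 1000 = 27.612 g
lactose: 35.5 g/L × 3.3 L = 117.150 g
monopotassium phosphate: 14.3 g/L × 3.3 L = 47.190 g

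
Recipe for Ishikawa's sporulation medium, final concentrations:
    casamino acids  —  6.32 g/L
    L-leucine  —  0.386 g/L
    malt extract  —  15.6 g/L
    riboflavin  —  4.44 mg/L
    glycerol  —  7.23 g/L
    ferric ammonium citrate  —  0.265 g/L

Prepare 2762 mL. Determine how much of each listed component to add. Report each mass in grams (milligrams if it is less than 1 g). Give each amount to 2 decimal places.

Working volume: 2762 mL = 2.762 L.
casamino acids: 6.32 g/L × 2.762 L = 17.46 g
L-leucine: 0.386 g/L × 2.762 L = 1.07 g
malt extract: 15.6 g/L × 2.762 L = 43.09 g
riboflavin: 4.44 mg/L × 2.762 L = 12.26 mg
glycerol: 7.23 g/L × 2.762 L = 19.97 g
ferric ammonium citrate: 0.265 g/L × 2.762 L = 0.73193 g = 731.93 mg

casamino acids 17.46 g; L-leucine 1.07 g; malt extract 43.09 g; riboflavin 12.26 mg; glycerol 19.97 g; ferric ammonium citrate 731.93 mg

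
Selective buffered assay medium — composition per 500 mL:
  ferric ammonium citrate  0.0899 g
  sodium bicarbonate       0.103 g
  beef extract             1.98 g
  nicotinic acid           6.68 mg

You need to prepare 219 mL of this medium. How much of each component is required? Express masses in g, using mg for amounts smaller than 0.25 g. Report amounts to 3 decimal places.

Scale factor = 219 mL / 500 mL = 0.438.
ferric ammonium citrate: 0.0899 g × (219 mL / 500 mL) = 0.0393762 g = 39.376 mg
sodium bicarbonate: 0.103 g × (219 mL / 500 mL) = 0.045114 g = 45.114 mg
beef extract: 1.98 g × (219 mL / 500 mL) = 0.867 g
nicotinic acid: 6.68 mg × (219 mL / 500 mL) = 2.926 mg

ferric ammonium citrate 39.376 mg; sodium bicarbonate 45.114 mg; beef extract 0.867 g; nicotinic acid 2.926 mg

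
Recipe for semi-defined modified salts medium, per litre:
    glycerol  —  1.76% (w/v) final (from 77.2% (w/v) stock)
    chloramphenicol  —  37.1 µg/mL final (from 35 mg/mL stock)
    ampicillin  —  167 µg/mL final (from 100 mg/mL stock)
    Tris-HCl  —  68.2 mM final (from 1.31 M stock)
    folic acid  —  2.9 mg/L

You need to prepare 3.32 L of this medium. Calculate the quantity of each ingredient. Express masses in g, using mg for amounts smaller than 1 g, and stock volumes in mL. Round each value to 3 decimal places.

Working volume: 3.32 L.
glycerol: C1V1 = C2V2 → 1.76% ÷ 77.2% × 3320 mL = 75.689 mL
chloramphenicol: C1V1 = C2V2 → 37.1 µg/mL × 3320 mL ÷ 35000 µg/mL = 3.519 mL
ampicillin: V = C2·V2/C1 = 167 µg/mL × 3320 mL ÷ 100000 µg/mL = 5.544 mL
Tris-HCl: C1V1 = C2V2 → 68.2 mM × 3320 mL ÷ 1310 mM = 172.843 mL
folic acid: 2.9 mg/L × 3.32 L = 9.628 mg

glycerol 75.689 mL; chloramphenicol 3.519 mL; ampicillin 5.544 mL; Tris-HCl 172.843 mL; folic acid 9.628 mg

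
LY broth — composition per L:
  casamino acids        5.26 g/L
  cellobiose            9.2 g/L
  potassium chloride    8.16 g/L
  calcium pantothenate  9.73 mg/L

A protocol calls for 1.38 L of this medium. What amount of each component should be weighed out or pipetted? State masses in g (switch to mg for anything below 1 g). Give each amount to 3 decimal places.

Working volume: 1.38 L.
casamino acids: 5.26 g/L × 1.38 L = 7.259 g
cellobiose: 9.2 g/L × 1.38 L = 12.696 g
potassium chloride: 8.16 g/L × 1.38 L = 11.261 g
calcium pantothenate: 9.73 mg/L × 1.38 L = 13.427 mg

casamino acids 7.259 g; cellobiose 12.696 g; potassium chloride 11.261 g; calcium pantothenate 13.427 mg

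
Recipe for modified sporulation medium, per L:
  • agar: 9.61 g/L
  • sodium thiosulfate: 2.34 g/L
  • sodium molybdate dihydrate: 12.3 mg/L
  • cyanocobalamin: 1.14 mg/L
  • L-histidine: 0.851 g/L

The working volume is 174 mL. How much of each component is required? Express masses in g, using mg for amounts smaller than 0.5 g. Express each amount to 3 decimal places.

Working volume: 174 mL = 0.174 L.
agar: 9.61 g/L × 0.174 L = 1.672 g
sodium thiosulfate: 2.34 g/L × 0.174 L = 0.40716 g = 407.160 mg
sodium molybdate dihydrate: 12.3 mg/L × 0.174 L = 2.140 mg
cyanocobalamin: 1.14 mg/L × 0.174 L = 0.198 mg
L-histidine: 0.851 g/L × 0.174 L = 0.148074 g = 148.074 mg

agar 1.672 g; sodium thiosulfate 407.160 mg; sodium molybdate dihydrate 2.140 mg; cyanocobalamin 0.198 mg; L-histidine 148.074 mg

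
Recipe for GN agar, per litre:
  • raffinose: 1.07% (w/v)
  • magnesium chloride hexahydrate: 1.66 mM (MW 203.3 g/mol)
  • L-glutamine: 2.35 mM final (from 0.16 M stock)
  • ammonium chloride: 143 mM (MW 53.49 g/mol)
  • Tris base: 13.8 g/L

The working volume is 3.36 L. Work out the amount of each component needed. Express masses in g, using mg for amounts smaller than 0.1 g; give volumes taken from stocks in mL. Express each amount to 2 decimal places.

Scale factor relative to 1 L: 3.36.
raffinose: 1.07 g per 100 mL × 3360 mL ÷ 100 = 35.95 g
magnesium chloride hexahydrate: 1.66 mmol/L × 203.3 g/mol × 3.36 L ÷ 1000 = 1.13 g
L-glutamine: dilute stock: 2.35 mM × 3360 mL ÷ 160 mM = 49.35 mL
ammonium chloride: 143 mmol/L × 53.49 g/mol × 3.36 L ÷ 1000 = 25.70 g
Tris base: 13.8 g/L × 3.36 L = 46.37 g

raffinose 35.95 g; magnesium chloride hexahydrate 1.13 g; L-glutamine 49.35 mL; ammonium chloride 25.70 g; Tris base 46.37 g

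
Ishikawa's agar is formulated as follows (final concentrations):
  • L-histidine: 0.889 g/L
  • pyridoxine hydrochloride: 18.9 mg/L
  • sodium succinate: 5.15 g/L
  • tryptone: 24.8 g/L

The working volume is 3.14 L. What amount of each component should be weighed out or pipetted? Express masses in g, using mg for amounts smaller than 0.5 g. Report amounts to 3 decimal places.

L-histidine 2.791 g; pyridoxine hydrochloride 59.346 mg; sodium succinate 16.171 g; tryptone 77.872 g

Scale factor relative to 1 L: 3.14.
L-histidine: 0.889 g/L × 3.14 L = 2.791 g
pyridoxine hydrochloride: 18.9 mg/L × 3.14 L = 59.346 mg
sodium succinate: 5.15 g/L × 3.14 L = 16.171 g
tryptone: 24.8 g/L × 3.14 L = 77.872 g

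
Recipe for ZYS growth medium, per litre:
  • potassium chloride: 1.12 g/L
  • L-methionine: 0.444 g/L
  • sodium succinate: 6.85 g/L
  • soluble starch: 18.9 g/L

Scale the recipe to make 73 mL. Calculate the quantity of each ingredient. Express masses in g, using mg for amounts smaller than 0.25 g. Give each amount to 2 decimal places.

potassium chloride 81.76 mg; L-methionine 32.41 mg; sodium succinate 0.50 g; soluble starch 1.38 g

Scale factor relative to 1 L: 0.073.
potassium chloride: 1.12 g/L × 0.073 L = 0.08176 g = 81.76 mg
L-methionine: 0.444 g/L × 0.073 L = 0.032412 g = 32.41 mg
sodium succinate: 6.85 g/L × 0.073 L = 0.50 g
soluble starch: 18.9 g/L × 0.073 L = 1.38 g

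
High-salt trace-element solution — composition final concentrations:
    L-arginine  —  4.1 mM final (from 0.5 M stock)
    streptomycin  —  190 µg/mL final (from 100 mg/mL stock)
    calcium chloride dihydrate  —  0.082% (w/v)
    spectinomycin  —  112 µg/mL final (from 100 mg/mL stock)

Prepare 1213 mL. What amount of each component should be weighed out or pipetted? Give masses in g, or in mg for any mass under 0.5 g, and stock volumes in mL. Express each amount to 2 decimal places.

L-arginine 9.95 mL; streptomycin 2.30 mL; calcium chloride dihydrate 0.99 g; spectinomycin 1.36 mL

Working volume: 1213 mL = 1.213 L.
L-arginine: C1V1 = C2V2 → 4.1 mM × 1213 mL ÷ 500 mM = 9.95 mL
streptomycin: dilute stock: 190 µg/mL × 1213 mL ÷ 100000 µg/mL = 2.30 mL
calcium chloride dihydrate: 0.082 g per 100 mL × 1213 mL ÷ 100 = 0.99 g
spectinomycin: dilute stock: 112 µg/mL × 1213 mL ÷ 100000 µg/mL = 1.36 mL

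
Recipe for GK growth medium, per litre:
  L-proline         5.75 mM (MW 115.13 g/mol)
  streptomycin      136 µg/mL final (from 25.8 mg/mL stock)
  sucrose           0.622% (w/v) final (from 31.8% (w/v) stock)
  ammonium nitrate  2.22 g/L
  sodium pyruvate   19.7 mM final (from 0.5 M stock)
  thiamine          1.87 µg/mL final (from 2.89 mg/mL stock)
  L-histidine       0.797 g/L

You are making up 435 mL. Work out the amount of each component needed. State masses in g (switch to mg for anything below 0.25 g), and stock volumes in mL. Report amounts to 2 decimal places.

L-proline 0.29 g; streptomycin 2.29 mL; sucrose 8.51 mL; ammonium nitrate 0.97 g; sodium pyruvate 17.14 mL; thiamine 0.28 mL; L-histidine 0.35 g

Target volume = 435 mL = 0.435 L.
L-proline: 5.75 mmol/L × 115.13 g/mol × 0.435 L ÷ 1000 = 0.29 g
streptomycin: dilute stock: 136 µg/mL × 435 mL ÷ 25800 µg/mL = 2.29 mL
sucrose: dilute stock: 0.622% ÷ 31.8% × 435 mL = 8.51 mL
ammonium nitrate: 2.22 g/L × 0.435 L = 0.97 g
sodium pyruvate: C1V1 = C2V2 → 19.7 mM × 435 mL ÷ 500 mM = 17.14 mL
thiamine: V = C2·V2/C1 = 1.87 µg/mL × 435 mL ÷ 2890 µg/mL = 0.28 mL
L-histidine: 0.797 g/L × 0.435 L = 0.35 g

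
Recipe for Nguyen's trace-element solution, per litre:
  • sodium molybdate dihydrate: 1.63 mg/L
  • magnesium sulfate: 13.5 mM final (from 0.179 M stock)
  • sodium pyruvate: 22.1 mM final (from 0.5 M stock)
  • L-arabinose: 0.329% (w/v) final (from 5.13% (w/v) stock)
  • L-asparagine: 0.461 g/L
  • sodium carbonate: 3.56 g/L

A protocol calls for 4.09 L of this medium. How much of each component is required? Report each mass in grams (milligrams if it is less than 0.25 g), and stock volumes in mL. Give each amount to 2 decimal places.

Scale factor relative to 1 L: 4.09.
sodium molybdate dihydrate: 1.63 mg/L × 4.09 L = 6.67 mg
magnesium sulfate: C1V1 = C2V2 → 13.5 mM × 4090 mL ÷ 179 mM = 308.46 mL
sodium pyruvate: dilute stock: 22.1 mM × 4090 mL ÷ 500 mM = 180.78 mL
L-arabinose: C1V1 = C2V2 → 0.329% ÷ 5.13% × 4090 mL = 262.30 mL
L-asparagine: 0.461 g/L × 4.09 L = 1.89 g
sodium carbonate: 3.56 g/L × 4.09 L = 14.56 g

sodium molybdate dihydrate 6.67 mg; magnesium sulfate 308.46 mL; sodium pyruvate 180.78 mL; L-arabinose 262.30 mL; L-asparagine 1.89 g; sodium carbonate 14.56 g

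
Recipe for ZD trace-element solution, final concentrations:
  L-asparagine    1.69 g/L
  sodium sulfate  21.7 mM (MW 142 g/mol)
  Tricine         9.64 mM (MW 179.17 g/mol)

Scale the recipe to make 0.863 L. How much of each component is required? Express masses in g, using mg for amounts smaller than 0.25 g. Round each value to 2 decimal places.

Scale factor relative to 1 L: 0.863.
L-asparagine: 1.69 g/L × 0.863 L = 1.46 g
sodium sulfate: 21.7 mmol/L × 142 g/mol × 0.863 L ÷ 1000 = 2.66 g
Tricine: 9.64 mmol/L × 179.17 g/mol × 0.863 L ÷ 1000 = 1.49 g

L-asparagine 1.46 g; sodium sulfate 2.66 g; Tricine 1.49 g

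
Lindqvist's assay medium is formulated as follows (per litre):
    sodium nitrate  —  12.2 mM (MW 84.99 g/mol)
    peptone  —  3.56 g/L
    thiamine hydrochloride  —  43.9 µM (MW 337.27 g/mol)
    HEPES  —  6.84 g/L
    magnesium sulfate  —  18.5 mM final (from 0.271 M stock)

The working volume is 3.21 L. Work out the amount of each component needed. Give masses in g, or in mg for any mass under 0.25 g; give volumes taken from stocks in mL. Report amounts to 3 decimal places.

Working volume: 3.21 L.
sodium nitrate: 12.2 mmol/L × 84.99 g/mol × 3.21 L ÷ 1000 = 3.328 g
peptone: 3.56 g/L × 3.21 L = 11.428 g
thiamine hydrochloride: 43.9 µmol/L × 337.27 g/mol × 3.21 L ÷ 1000 = 47.528 mg
HEPES: 6.84 g/L × 3.21 L = 21.956 g
magnesium sulfate: dilute stock: 18.5 mM × 3210 mL ÷ 271 mM = 219.133 mL

sodium nitrate 3.328 g; peptone 11.428 g; thiamine hydrochloride 47.528 mg; HEPES 21.956 g; magnesium sulfate 219.133 mL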